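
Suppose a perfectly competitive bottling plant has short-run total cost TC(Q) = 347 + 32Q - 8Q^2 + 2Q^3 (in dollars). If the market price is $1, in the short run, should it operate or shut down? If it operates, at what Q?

Shut down

Variable cost is VC = 32Q - 8Q^2 + 2Q^3, so AVC = VC/Q = 32 - 8Q + 2Q^2 and MC = dTC/dQ = 32 - 16Q + 6Q^2.
The AVC parabola has its vertex at Q = 8/4 = 2, where AVC = 32 - 8·2 + 2·2^2 = $24.
With P < min AVC ($1 < $24), every unit sold adds to the loss.
Shutting down limits the loss to fixed cost, $347.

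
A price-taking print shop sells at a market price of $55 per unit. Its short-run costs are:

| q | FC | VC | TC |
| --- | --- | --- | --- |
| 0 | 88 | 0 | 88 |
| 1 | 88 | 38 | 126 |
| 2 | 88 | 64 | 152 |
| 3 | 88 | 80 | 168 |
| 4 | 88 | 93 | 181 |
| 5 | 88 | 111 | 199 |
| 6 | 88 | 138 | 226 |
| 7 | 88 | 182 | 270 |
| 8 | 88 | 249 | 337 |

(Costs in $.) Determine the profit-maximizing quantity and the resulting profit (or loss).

Profit at each row (π = 55q − TC): q=0: -88; q=1: -71; q=2: -42; q=3: -3; q=4: 39; q=5: 76; q=6: 104; q=7: 115; q=8: 103.
Profit is maximized at q = 7. AVC there is 182/7 = $26 ≤ P, so producing beats shutting down (which would give -$88).

q = 7; profit = $115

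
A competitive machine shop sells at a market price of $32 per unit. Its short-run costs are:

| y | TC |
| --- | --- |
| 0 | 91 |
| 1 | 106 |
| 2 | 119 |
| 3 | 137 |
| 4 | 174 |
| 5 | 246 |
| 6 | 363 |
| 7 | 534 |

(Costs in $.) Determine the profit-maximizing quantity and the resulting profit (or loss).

y = 3; profit = -$41

Tabulate TR − TC: y=0: -91; y=1: -74; y=2: -55; y=3: -41; y=4: -46; y=5: -86; y=6: -171; y=7: -310.
Profit is maximized at y = 3. AVC there is 46/3 = $15.33 ≤ P, so producing beats shutting down (which would give -$91).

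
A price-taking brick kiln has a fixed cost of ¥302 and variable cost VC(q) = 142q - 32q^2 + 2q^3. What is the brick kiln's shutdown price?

The shutdown price is the minimum of AVC. VC = 142q - 32q^2 + 2q^3, so AVC = 142 - 32q + 2q^2.
At the minimum of AVC, MC = AVC. MC = 142 - 64q + 6q^2; setting MC = AVC gives 4q^2 - 32q = 0, so q = 8. min AVC = 14.
For P < ¥14 the firm produces nothing.

¥14 per unit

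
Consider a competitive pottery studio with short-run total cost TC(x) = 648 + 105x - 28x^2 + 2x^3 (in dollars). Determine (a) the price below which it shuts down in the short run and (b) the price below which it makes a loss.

Shutdown price = $7; break-even price = $87

AVC = 105 - 28x + 2x^2; minimized at x = 7, giving min AVC = $7. That is the shutdown price.
ATC = 648/x + 105 - 28x + 2x^2. Setting dATC/dx = −648/x^2 − 28 + 4x = 0 gives x = 9 (since 4·9^3 − 28·9^2 = 648).
min ATC = 648/9 + 105 − 28·9 + 2·9^2 = $87. That is the break-even price.
For $7 ≤ P < $87 the firm produces at a loss; below $7 it shuts down.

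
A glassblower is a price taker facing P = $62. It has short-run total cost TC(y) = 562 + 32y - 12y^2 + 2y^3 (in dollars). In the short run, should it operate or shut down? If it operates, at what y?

Produce at y = 5

From TC, MC = TC'(y) = 32 - 24y + 6y^2 and AVC = VC/y = 32 - 12y + 2y^2.
AVC hits its minimum where MC = AVC, at y = 3, giving min AVC = 32 - 12·3 + 2·3^2 = $14.
Since P = $62 ≥ min AVC = $14, price covers variable cost and the firm should produce.
Solving P = MC: -30 - 24y + 6y^2 = 0 ⇒ y = -1 or 5. On the upward-sloping branch, y* = 5.
Check: AVC at y = 5 is $22 ≤ P, so revenue covers variable cost.
Profit = P·y − TC = 62·5 − 672 = -$362, a loss, but smaller than the $562 fixed cost the firm would lose by shutting down.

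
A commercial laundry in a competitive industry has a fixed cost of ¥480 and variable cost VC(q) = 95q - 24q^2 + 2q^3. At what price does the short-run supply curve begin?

The firm shuts down when price falls below the minimum of average variable cost. AVC = VC/q = 95 - 24q + 2q^2.
At the minimum of AVC, MC = AVC. MC = 95 - 48q + 6q^2; setting MC = AVC gives 4q^2 - 24q = 0, so q = 6. min AVC = 23.
The firm shuts down for any P below ¥23.

¥23 per unit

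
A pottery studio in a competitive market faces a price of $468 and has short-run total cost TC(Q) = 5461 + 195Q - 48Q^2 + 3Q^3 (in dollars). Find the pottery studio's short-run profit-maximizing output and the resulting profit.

AVC = 195 - 48Q + 3Q^2; min AVC = $3 at Q = 8. Since P = $468 ≥ min AVC, the firm produces.
With MC = 195 - 96Q + 9Q^2, P = MC on the upward-sloping part at Q* = 13.
TR = 468·13 = 6084. TC = 5461 + 1014 = 6475. Profit = 6084 − 6475 = -$391.
By producing, the firm covers all variable cost plus $5070 of fixed cost; shutting down would lose the full $5461.

Profit = -$391 at Q = 13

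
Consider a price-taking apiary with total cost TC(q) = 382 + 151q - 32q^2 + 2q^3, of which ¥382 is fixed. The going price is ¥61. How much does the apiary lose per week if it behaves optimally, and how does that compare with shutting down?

AVC = 151 - 32q + 2q^2 has its minimum ¥23 at q = 8; price ¥61 clears that bar, so the firm operates.
MC = 151 - 64q + 6q^2. Setting P = MC and taking the root on the rising branch gives q* = 9.
TR = 61·9 = 549. TC = 382 + 225 = 607. Profit = 549 − 607 = -¥58.
Shutting down would mean losing the fixed cost of ¥382, so operating at a loss of ¥58 is better by ¥324.

Profit = -¥58 at q = 9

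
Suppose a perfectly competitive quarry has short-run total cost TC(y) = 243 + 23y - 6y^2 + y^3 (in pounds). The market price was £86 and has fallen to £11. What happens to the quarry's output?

AVC = 23 - 6y + y^2, minimized at y = 3 where min AVC = £14. MC = 23 - 12y + 3y^2.
With P = £86 above the shutdown price, P = MC gives y = 7.
At P = £11 < min AVC = £14, price no longer covers variable cost at any output, so the firm shuts down: y = 0.

Output falls from 7 to 0 (the firm shuts down)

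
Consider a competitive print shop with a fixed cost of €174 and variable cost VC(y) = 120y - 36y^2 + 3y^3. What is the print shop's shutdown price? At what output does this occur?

Short-run supply begins at min AVC. From VC = 120y - 36y^2 + 3y^3, AVC = 120 - 36y + 3y^2.
dAVC/dy = -36 + 6y = 0 gives y = 6. min AVC = 120 - 36·6 + 3·6^2 = 12.
The firm shuts down for any P below €12.

€12 per unit, at y = 6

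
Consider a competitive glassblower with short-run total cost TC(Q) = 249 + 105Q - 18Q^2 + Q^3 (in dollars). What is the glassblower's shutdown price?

$24 per unit

The shutdown price is the minimum of AVC. VC = 105Q - 18Q^2 + Q^3, so AVC = 105 - 18Q + Q^2.
At the minimum of AVC, MC = AVC. MC = 105 - 36Q + 3Q^2; setting MC = AVC gives 2Q^2 - 18Q = 0, so Q = 9. min AVC = 24.
So the shutdown price is $24.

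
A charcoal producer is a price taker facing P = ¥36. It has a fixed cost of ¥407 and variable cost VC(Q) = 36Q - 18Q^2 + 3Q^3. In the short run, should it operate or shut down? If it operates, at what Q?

Variable cost is VC = 36Q - 18Q^2 + 3Q^3, so AVC = VC/Q = 36 - 18Q + 3Q^2 and MC = dTC/dQ = 36 - 36Q + 9Q^2.
AVC is minimized where dAVC/dQ = -18 + 6Q = 0, at Q = 3; min AVC = 36 - 18·3 + 3·3^2 = ¥9.
Since P = ¥36 ≥ min AVC = ¥9, price covers variable cost and the firm should produce.
Solving P = MC: -36Q + 9Q^2 = 0 ⇒ Q = 0 or 4. On the upward-sloping branch, Q* = 4.
Check: AVC at Q = 4 is ¥12 ≤ P, so revenue covers variable cost.
Profit = P·Q − TC = 36·4 − 455 = -¥311, a loss, but smaller than the ¥407 fixed cost the firm would lose by shutting down.

Produce at Q = 4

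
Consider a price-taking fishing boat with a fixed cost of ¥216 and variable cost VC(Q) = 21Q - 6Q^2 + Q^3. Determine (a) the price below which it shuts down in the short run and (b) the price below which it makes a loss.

Shutdown price = ¥12; break-even price = ¥57

Shutdown price = min AVC. AVC = 21 - 6Q + Q^2, with vertex at Q = 3 and minimum ¥12.
ATC = 216/Q + 21 - 6Q + Q^2. Setting dATC/dQ = −216/Q^2 − 6 + 2Q = 0 gives Q = 6 (since 2·6^3 − 6·6^2 = 216).
min ATC = 216/6 + 21 − 6·6 + 6^2 = ¥57. That is the break-even price.
Between these two prices the firm operates at a loss; above ¥57 it earns a profit.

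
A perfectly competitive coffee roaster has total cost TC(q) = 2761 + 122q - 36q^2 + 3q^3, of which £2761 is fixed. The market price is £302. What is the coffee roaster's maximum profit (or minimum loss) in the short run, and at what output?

Profit = -£361 at q = 10

AVC = 122 - 36q + 3q^2 has its minimum £14 at q = 6; price £302 clears that bar, so the firm operates.
With MC = 122 - 72q + 9q^2, P = MC on the upward-sloping part at q* = 10.
TR = 302·10 = 3020. TC = 2761 + 620 = 3381. Profit = 3020 − 3381 = -£361.
That loss of £361 beats the £2761 the firm would lose by shutting down; producing recovers £2400 of fixed cost.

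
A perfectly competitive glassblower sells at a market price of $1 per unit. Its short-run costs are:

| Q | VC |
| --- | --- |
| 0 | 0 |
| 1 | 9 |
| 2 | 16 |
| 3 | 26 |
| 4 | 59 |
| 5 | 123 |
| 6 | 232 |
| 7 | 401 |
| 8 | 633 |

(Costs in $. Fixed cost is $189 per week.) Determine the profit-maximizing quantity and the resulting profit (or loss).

Profit at each row (π = 1Q − TC): Q=0: -189; Q=1: -197; Q=2: -203; Q=3: -212; Q=4: -244; Q=5: -307; Q=6: -415; Q=7: -583; Q=8: -814.
Profit is highest at Q = 0. Equivalently, the lowest AVC in the table is 16/2 ≈ $8 at Q = 2, and P = $1 falls below it — price never covers variable cost, so the firm shuts down and loses only its fixed cost.

Q = 0 (shut down); profit = -$189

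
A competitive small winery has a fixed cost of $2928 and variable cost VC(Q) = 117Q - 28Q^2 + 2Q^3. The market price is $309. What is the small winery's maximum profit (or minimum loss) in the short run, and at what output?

AVC = 117 - 28Q + 2Q^2; min AVC = $19 at Q = 7. Since P = $309 ≥ min AVC, the firm produces.
With MC = 117 - 56Q + 6Q^2, P = MC on the upward-sloping part at Q* = 12.
TR = 309·12 = 3708. TC = 2928 + 828 = 3756. Profit = 3708 − 3756 = -$48.
That loss of $48 beats the $2928 the firm would lose by shutting down; producing recovers $2880 of fixed cost.

Profit = -$48 at Q = 12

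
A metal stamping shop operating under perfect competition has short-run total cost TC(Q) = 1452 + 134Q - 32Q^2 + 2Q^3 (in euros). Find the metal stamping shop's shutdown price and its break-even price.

Shutdown price = min AVC. AVC = 134 - 32Q + 2Q^2, with vertex at Q = 8 and minimum €6.
ATC = 1452/Q + 134 - 32Q + 2Q^2. Setting dATC/dQ = −1452/Q^2 − 32 + 4Q = 0 gives Q = 11 (since 4·11^3 − 32·11^2 = 1452).
min ATC = 1452/11 + 134 − 32·11 + 2·11^2 = €156. That is the break-even price.
For €6 ≤ P < €156 the firm produces at a loss; below €6 it shuts down.

Shutdown price = €6; break-even price = €156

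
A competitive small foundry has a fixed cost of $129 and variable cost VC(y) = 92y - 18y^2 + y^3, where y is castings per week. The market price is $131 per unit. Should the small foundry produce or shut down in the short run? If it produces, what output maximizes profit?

Produce at y = 13

Variable cost is VC = 92y - 18y^2 + y^3, so AVC = VC/y = 92 - 18y + y^2 and MC = dTC/dy = 92 - 36y + 3y^2.
The AVC parabola has its vertex at y = 18/2 = 9, where AVC = 92 - 18·9 + 9^2 = $11.
Because $131 ≥ $11, revenue can cover variable cost; the firm operates.
Solving P = MC: -39 - 36y + 3y^2 = 0 ⇒ y = -1 or 13. On the upward-sloping branch, y* = 13.
Check: AVC at y = 13 is $27 ≤ P, so revenue covers variable cost.
Profit = P·y − TC = 131·13 − 480 = $1223.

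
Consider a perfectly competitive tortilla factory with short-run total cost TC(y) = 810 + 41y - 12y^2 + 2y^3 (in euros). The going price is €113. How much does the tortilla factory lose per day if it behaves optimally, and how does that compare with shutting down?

AVC = 41 - 12y + 2y^2 has its minimum €23 at y = 3; price €113 clears that bar, so the firm operates.
MC = 41 - 24y + 6y^2. Setting P = MC and taking the root on the rising branch gives y* = 6.
TR = 113·6 = 678. TC = 810 + 246 = 1056. Profit = 678 − 1056 = -€378.
That loss of €378 beats the €810 the firm would lose by shutting down; producing recovers €432 of fixed cost.

Profit = -€378 at y = 6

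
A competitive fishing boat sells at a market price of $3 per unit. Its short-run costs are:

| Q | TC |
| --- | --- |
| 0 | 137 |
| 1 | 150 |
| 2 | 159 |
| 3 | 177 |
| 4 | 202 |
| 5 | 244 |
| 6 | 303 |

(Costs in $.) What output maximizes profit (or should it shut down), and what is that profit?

Q = 0 (shut down); profit = -$137

Profit at each row (π = 3Q − TC): Q=0: -137; Q=1: -147; Q=2: -153; Q=3: -168; Q=4: -190; Q=5: -229; Q=6: -285.
Profit is highest at Q = 0. Equivalently, the lowest AVC in the table is 22/2 ≈ $11 at Q = 2, and P = $3 falls below it — price never covers variable cost, so the firm shuts down and loses only its fixed cost.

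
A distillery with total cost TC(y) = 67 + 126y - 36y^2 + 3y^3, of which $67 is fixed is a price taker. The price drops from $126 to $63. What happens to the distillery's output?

Output falls from 8 to 7

MC = 126 - 72y + 9y^2; the shutdown threshold is min AVC = $18 (at y = 6).
At P = $126 ≥ min AVC, set P = MC on the rising branch: y = 8.
At P = $63 ≥ min AVC, set P = MC: y = 7. The firm stays open but cuts output.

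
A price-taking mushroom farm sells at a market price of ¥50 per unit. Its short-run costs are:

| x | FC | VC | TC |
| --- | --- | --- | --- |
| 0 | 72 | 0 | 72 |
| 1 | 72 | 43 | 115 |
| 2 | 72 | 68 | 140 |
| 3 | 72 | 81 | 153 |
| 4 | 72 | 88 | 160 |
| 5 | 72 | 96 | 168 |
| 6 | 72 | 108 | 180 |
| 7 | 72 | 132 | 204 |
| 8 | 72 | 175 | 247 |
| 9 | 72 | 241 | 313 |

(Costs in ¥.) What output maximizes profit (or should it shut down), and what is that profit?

Compute π = P·x − TC at each output: x=0: -72; x=1: -65; x=2: -40; x=3: -3; x=4: 40; x=5: 82; x=6: 120; x=7: 146; x=8: 153; x=9: 137.
Profit is maximized at x = 8. AVC there is 175/8 = ¥21.88 ≤ P, so producing beats shutting down (which would give -¥72).

x = 8; profit = ¥153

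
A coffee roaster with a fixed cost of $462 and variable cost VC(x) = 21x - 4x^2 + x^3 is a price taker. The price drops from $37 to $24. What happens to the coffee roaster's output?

MC = 21 - 8x + 3x^2; the shutdown threshold is min AVC = $17 (at x = 2).
At P = $37 ≥ min AVC, set P = MC on the rising branch: x = 4.
At P = $24 ≥ min AVC, set P = MC: x = 3. The firm stays open but cuts output.

Output falls from 4 to 3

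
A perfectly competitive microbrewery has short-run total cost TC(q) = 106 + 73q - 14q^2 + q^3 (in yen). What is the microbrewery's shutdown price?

The firm shuts down when price falls below the minimum of average variable cost. AVC = VC/q = 73 - 14q + q^2.
dAVC/dq = -14 + 2q = 0 gives q = 7. min AVC = 73 - 14·7 + 7^2 = 24.
The firm shuts down for any P below ¥24.

¥24 per unit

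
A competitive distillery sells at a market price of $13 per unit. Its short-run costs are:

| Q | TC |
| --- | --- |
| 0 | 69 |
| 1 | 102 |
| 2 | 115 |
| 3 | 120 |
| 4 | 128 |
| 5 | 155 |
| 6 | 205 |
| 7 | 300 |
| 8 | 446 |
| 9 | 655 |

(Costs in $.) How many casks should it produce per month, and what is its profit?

Q = 0 (shut down); profit = -$69

Tabulate TR − TC: Q=0: -69; Q=1: -89; Q=2: -89; Q=3: -81; Q=4: -76; Q=5: -90; Q=6: -127; Q=7: -209; Q=8: -342; Q=9: -538.
Profit is highest at Q = 0. Equivalently, the lowest AVC in the table is 59/4 ≈ $14.75 at Q = 4, and P = $13 falls below it — price never covers variable cost, so the firm shuts down and loses only its fixed cost.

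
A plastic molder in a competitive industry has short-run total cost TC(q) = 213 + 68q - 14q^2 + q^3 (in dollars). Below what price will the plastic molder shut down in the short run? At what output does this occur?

Short-run supply begins at min AVC. From VC = 68q - 14q^2 + q^3, AVC = 68 - 14q + q^2.
dAVC/dq = -14 + 2q = 0 gives q = 7. min AVC = 68 - 14·7 + 7^2 = 19.
So the shutdown price is $19.

$19 per unit, at q = 7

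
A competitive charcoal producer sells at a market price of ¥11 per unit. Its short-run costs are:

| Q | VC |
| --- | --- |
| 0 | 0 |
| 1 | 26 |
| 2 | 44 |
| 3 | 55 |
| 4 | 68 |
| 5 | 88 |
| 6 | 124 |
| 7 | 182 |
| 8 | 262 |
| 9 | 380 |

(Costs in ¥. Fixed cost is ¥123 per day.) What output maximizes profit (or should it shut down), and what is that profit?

Q = 0 (shut down); profit = -¥123

Tabulate TR − TC: Q=0: -123; Q=1: -138; Q=2: -145; Q=3: -145; Q=4: -147; Q=5: -156; Q=6: -181; Q=7: -228; Q=8: -297; Q=9: -404.
Profit is highest at Q = 0. Equivalently, the lowest AVC in the table is 68/4 ≈ ¥17 at Q = 4, and P = ¥11 falls below it — price never covers variable cost, so the firm shuts down and loses only its fixed cost.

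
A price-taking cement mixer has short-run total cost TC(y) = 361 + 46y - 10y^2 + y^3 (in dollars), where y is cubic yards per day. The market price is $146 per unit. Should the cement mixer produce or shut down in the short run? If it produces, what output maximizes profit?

Produce at y = 10

From TC, MC = TC'(y) = 46 - 20y + 3y^2 and AVC = VC/y = 46 - 10y + y^2.
The AVC parabola has its vertex at y = 10/2 = 5, where AVC = 46 - 10·5 + 5^2 = $21.
P = $146 exceeds min AVC = $21, so the firm stays open.
Solving P = MC: -100 - 20y + 3y^2 = 0 ⇒ y = -10/3 or 10. On the upward-sloping branch, y* = 10.
Check: AVC at y = 10 is $46 ≤ P, so revenue covers variable cost.
Profit = P·y − TC = 146·10 − 821 = $639.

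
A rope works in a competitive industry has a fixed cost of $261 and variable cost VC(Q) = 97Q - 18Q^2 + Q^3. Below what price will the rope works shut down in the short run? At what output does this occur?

The firm shuts down when price falls below the minimum of average variable cost. AVC = VC/Q = 97 - 18Q + Q^2.
dAVC/dQ = -18 + 2Q = 0 gives Q = 9. min AVC = 97 - 18·9 + 9^2 = 16.
The firm shuts down for any P below $16.

$16 per unit, at Q = 9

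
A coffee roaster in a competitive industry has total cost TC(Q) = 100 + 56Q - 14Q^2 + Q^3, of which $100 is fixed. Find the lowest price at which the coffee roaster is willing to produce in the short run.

The firm shuts down when price falls below the minimum of average variable cost. AVC = VC/Q = 56 - 14Q + Q^2.
dAVC/dQ = -14 + 2Q = 0 gives Q = 7. min AVC = 56 - 14·7 + 7^2 = 7.
The firm shuts down for any P below $7.

$7 per unit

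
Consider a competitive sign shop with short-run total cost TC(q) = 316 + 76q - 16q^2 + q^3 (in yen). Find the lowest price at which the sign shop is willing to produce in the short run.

¥12 per unit

Short-run supply begins at min AVC. From VC = 76q - 16q^2 + q^3, AVC = 76 - 16q + q^2.
dAVC/dq = -16 + 2q = 0 gives q = 8. min AVC = 76 - 16·8 + 8^2 = 12.
The firm shuts down for any P below ¥12.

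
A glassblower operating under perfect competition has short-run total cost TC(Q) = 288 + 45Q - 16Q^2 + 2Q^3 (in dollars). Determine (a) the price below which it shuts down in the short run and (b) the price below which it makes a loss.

Shutdown price = $13; break-even price = $69

Shutdown price = min AVC. AVC = 45 - 16Q + 2Q^2, with vertex at Q = 4 and minimum $13.
ATC = 288/Q + 45 - 16Q + 2Q^2. Setting dATC/dQ = −288/Q^2 − 16 + 4Q = 0 gives Q = 6 (since 4·6^3 − 16·6^2 = 288).
min ATC = 288/6 + 45 − 16·6 + 2·6^2 = $69. That is the break-even price.
Between these two prices the firm operates at a loss; above $69 it earns a profit.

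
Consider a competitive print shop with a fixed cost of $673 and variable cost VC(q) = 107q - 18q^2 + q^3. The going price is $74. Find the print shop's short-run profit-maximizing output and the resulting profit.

AVC = 107 - 18q + q^2; min AVC = $26 at q = 9. Since P = $74 ≥ min AVC, the firm produces.
With MC = 107 - 36q + 3q^2, P = MC on the upward-sloping part at q* = 11.
TR = 74·11 = 814. TC = 673 + 330 = 1003. Profit = 814 − 1003 = -$189.
Shutting down would mean losing the fixed cost of $673, so operating at a loss of $189 is better by $484.

Profit = -$189 at q = 11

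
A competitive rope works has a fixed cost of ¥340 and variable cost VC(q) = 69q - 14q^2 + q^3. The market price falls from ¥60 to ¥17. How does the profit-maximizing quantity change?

Output falls from 9 to 0 (the firm shuts down)

MC = 69 - 28q + 3q^2; the shutdown threshold is min AVC = ¥20 (at q = 7).
At P = ¥60 ≥ min AVC, set P = MC on the rising branch: q = 9.
At P = ¥17 < min AVC = ¥20, price no longer covers variable cost at any output, so the firm shuts down: q = 0.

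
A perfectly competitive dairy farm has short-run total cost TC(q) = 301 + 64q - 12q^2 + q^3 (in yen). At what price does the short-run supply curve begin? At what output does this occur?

¥28 per unit, at q = 6

Short-run supply begins at min AVC. From VC = 64q - 12q^2 + q^3, AVC = 64 - 12q + q^2.
dAVC/dq = -12 + 2q = 0 gives q = 6. min AVC = 64 - 12·6 + 6^2 = 28.
So the shutdown price is ¥28.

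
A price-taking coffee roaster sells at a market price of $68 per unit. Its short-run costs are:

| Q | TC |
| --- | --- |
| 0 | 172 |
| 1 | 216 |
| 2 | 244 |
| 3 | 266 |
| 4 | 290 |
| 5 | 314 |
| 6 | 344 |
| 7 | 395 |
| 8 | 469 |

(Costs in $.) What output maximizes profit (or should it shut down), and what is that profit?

Q = 7; profit = $81

Tabulate TR − TC: Q=0: -172; Q=1: -148; Q=2: -108; Q=3: -62; Q=4: -18; Q=5: 26; Q=6: 64; Q=7: 81; Q=8: 75.
Profit is maximized at Q = 7. AVC there is 223/7 = $31.86 ≤ P, so producing beats shutting down (which would give -$172).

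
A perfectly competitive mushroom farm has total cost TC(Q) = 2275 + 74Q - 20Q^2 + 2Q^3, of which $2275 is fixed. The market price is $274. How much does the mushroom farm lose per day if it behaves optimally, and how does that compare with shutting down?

AVC = 74 - 20Q + 2Q^2; min AVC = $24 at Q = 5. Since P = $274 ≥ min AVC, the firm produces.
MC = 74 - 40Q + 6Q^2. Setting P = MC and taking the root on the rising branch gives Q* = 10.
TR = 274·10 = 2740. TC = 2275 + 740 = 3015. Profit = 2740 − 3015 = -$275.
By producing, the firm covers all variable cost plus $2000 of fixed cost; shutting down would lose the full $2275.

Profit = -$275 at Q = 10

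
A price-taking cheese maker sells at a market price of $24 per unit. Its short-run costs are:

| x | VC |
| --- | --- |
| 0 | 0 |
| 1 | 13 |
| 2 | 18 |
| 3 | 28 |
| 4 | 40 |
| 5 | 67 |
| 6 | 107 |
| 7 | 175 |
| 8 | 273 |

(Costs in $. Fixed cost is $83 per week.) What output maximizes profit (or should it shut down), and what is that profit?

Profit at each row (π = 24x − TC): x=0: -83; x=1: -72; x=2: -53; x=3: -39; x=4: -27; x=5: -30; x=6: -46; x=7: -90; x=8: -164.
Profit is maximized at x = 4. AVC there is 40/4 = $10 ≤ P, so producing beats shutting down (which would give -$83).

x = 4; profit = -$27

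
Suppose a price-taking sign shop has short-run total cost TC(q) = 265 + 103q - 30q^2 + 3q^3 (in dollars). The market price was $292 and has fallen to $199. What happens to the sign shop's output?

MC = 103 - 60q + 9q^2; the shutdown threshold is min AVC = $28 (at q = 5).
At P = $292 ≥ min AVC, set P = MC on the rising branch: q = 9.
At P = $199 ≥ min AVC, set P = MC: q = 8. The firm stays open but cuts output.

Output falls from 9 to 8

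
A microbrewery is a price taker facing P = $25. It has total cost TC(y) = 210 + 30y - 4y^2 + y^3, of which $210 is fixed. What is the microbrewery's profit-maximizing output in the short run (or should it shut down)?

Shut down

From TC, MC = TC'(y) = 30 - 8y + 3y^2 and AVC = VC/y = 30 - 4y + y^2.
AVC hits its minimum where MC = AVC, at y = 2, giving min AVC = 30 - 4·2 + 2^2 = $26.
With P < min AVC ($25 < $26), every unit sold adds to the loss.
Shutting down limits the loss to fixed cost, $210.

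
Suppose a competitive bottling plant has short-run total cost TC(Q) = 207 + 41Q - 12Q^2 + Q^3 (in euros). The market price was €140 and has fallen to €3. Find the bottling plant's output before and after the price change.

MC = 41 - 24Q + 3Q^2; the shutdown threshold is min AVC = €5 (at Q = 6).
At P = €140 ≥ min AVC, set P = MC on the rising branch: Q = 11.
At P = €3 < min AVC = €5, price no longer covers variable cost at any output, so the firm shuts down: Q = 0.

Output falls from 11 to 0 (the firm shuts down)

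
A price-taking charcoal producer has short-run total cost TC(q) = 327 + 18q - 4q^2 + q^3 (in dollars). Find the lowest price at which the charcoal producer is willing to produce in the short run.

The shutdown price is the minimum of AVC. VC = 18q - 4q^2 + q^3, so AVC = 18 - 4q + q^2.
dAVC/dq = -4 + 2q = 0 gives q = 2. min AVC = 18 - 4·2 + 2^2 = 14.
The firm shuts down for any P below $14.

$14 per unit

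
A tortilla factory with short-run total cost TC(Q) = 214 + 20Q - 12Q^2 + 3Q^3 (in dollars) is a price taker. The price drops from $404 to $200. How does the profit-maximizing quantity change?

AVC = 20 - 12Q + 3Q^2, minimized at Q = 2 where min AVC = $8. MC = 20 - 24Q + 9Q^2.
At P = $404 ≥ min AVC, set P = MC on the rising branch: Q = 8.
At P = $200 ≥ min AVC, set P = MC: Q = 6. The firm stays open but cuts output.

Output falls from 8 to 6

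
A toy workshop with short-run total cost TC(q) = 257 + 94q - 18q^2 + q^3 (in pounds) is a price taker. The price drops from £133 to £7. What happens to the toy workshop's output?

MC = 94 - 36q + 3q^2; the shutdown threshold is min AVC = £13 (at q = 9).
At P = £133 ≥ min AVC, set P = MC on the rising branch: q = 13.
At P = £7 < min AVC = £13, price no longer covers variable cost at any output, so the firm shuts down: q = 0.

Output falls from 13 to 0 (the firm shuts down)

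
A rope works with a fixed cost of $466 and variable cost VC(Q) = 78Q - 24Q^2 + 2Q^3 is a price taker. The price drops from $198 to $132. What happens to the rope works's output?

Output falls from 10 to 9

MC = 78 - 48Q + 6Q^2; the shutdown threshold is min AVC = $6 (at Q = 6).
With P = $198 above the shutdown price, P = MC gives Q = 10.
At P = $132 ≥ min AVC, set P = MC: Q = 9. The firm stays open but cuts output.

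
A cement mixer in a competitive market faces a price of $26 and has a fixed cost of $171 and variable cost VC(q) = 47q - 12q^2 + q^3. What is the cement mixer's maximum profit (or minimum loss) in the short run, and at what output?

AVC = 47 - 12q + q^2; min AVC = $11 at q = 6. Since P = $26 ≥ min AVC, the firm produces.
With MC = 47 - 24q + 3q^2, P = MC on the upward-sloping part at q* = 7.
TR = 26·7 = 182. TC = 171 + 84 = 255. Profit = 182 − 255 = -$73.
By producing, the firm covers all variable cost plus $98 of fixed cost; shutting down would lose the full $171.

Profit = -$73 at q = 7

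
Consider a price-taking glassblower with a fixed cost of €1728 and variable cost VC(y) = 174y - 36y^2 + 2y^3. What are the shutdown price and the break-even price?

Shutdown price = €12; break-even price = €174

Shutdown price = min AVC. AVC = 174 - 36y + 2y^2, with vertex at y = 9 and minimum €12.
ATC = 1728/y + 174 - 36y + 2y^2. Setting dATC/dy = −1728/y^2 − 36 + 4y = 0 gives y = 12 (since 4·12^3 − 36·12^2 = 1728).
min ATC = 1728/12 + 174 − 36·12 + 2·12^2 = €174. That is the break-even price.
Between these two prices the firm operates at a loss; above €174 it earns a profit.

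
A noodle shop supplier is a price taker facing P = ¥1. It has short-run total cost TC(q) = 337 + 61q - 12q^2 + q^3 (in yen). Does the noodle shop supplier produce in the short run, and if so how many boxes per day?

Variable cost is VC = 61q - 12q^2 + q^3, so AVC = VC/q = 61 - 12q + q^2 and MC = dTC/dq = 61 - 24q + 3q^2.
The AVC parabola has its vertex at q = 12/2 = 6, where AVC = 61 - 12·6 + 6^2 = ¥25.
Since P = ¥1 < min AVC = ¥25, price fails to cover variable cost at any output.
The firm minimizes its loss by shutting down and losing only its fixed cost of ¥337.

Shut down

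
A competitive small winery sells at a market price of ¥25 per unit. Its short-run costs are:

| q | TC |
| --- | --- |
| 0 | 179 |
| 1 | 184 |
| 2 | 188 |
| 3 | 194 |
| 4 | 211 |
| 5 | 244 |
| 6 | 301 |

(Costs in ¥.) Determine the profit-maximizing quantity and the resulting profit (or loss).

Profit at each row (π = 25q − TC): q=0: -179; q=1: -159; q=2: -138; q=3: -119; q=4: -111; q=5: -119; q=6: -151.
Profit is maximized at q = 4. AVC there is 32/4 = ¥8 ≤ P, so producing beats shutting down (which would give -¥179).

q = 4; profit = -¥111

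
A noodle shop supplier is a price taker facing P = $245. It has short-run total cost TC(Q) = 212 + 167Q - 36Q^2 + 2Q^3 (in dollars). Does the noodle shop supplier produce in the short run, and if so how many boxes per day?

Strip out fixed cost: VC = 167Q - 36Q^2 + 2Q^3. Then AVC = 167 - 36Q + 2Q^2 and MC = 167 - 72Q + 6Q^2.
The AVC parabola has its vertex at Q = 36/4 = 9, where AVC = 167 - 36·9 + 2·9^2 = $5.
Because $245 ≥ $5, revenue can cover variable cost; the firm operates.
P = MC gives -78 - 72Q + 6Q^2 = 0, with roots -1 and 13. Take the larger (rising MC): Q* = 13.
Check: AVC at Q = 13 is $37 ≤ P, so revenue covers variable cost.
Profit = P·Q − TC = 245·13 − 693 = $2492.

Produce at Q = 13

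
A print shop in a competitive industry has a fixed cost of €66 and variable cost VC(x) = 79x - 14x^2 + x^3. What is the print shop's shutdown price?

€30 per unit

Short-run supply begins at min AVC. From VC = 79x - 14x^2 + x^3, AVC = 79 - 14x + x^2.
At the minimum of AVC, MC = AVC. MC = 79 - 28x + 3x^2; setting MC = AVC gives 2x^2 - 14x = 0, so x = 7. min AVC = 30.
So the shutdown price is €30.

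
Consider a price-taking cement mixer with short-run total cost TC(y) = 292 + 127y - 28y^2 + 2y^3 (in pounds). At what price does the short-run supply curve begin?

The shutdown price is the minimum of AVC. VC = 127y - 28y^2 + 2y^3, so AVC = 127 - 28y + 2y^2.
dAVC/dy = -28 + 4y = 0 gives y = 7. min AVC = 127 - 28·7 + 2·7^2 = 29.
So the shutdown price is £29.

£29 per unit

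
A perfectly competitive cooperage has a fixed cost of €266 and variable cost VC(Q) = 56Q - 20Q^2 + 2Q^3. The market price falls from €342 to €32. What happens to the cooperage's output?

Output falls from 11 to 6

MC = 56 - 40Q + 6Q^2; the shutdown threshold is min AVC = €6 (at Q = 5).
At P = €342 ≥ min AVC, set P = MC on the rising branch: Q = 11.
At P = €32 ≥ min AVC, set P = MC: Q = 6. The firm stays open but cuts output.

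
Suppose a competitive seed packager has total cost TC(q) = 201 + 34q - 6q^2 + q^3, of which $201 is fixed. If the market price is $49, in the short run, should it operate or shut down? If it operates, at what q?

Produce at q = 5

Variable cost is VC = 34q - 6q^2 + q^3, so AVC = VC/q = 34 - 6q + q^2 and MC = dTC/dq = 34 - 12q + 3q^2.
AVC hits its minimum where MC = AVC, at q = 3, giving min AVC = 34 - 6·3 + 3^2 = $25.
Since P = $49 ≥ min AVC = $25, price covers variable cost and the firm should produce.
Set P = MC: 49 = 34 - 12q + 3q^2 → -15 - 12q + 3q^2 = 0. The roots are q = -1 and q = 5; the profit-maximizing output is on the rising part of MC, so q* = 5.
Check: AVC at q = 5 is $29 ≤ P, so revenue covers variable cost.
Profit = P·q − TC = 49·5 − 346 = -$101, a loss, but smaller than the $201 fixed cost the firm would lose by shutting down.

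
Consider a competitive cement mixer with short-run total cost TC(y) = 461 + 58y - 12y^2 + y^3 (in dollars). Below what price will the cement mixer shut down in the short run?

$22 per unit

The firm shuts down when price falls below the minimum of average variable cost. AVC = VC/y = 58 - 12y + y^2.
dAVC/dy = -12 + 2y = 0 gives y = 6. min AVC = 58 - 12·6 + 6^2 = 22.
So the shutdown price is $22.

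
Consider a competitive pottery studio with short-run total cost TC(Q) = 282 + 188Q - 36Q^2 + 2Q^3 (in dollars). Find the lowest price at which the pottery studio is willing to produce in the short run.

The firm shuts down when price falls below the minimum of average variable cost. AVC = VC/Q = 188 - 36Q + 2Q^2.
At the minimum of AVC, MC = AVC. MC = 188 - 72Q + 6Q^2; setting MC = AVC gives 4Q^2 - 36Q = 0, so Q = 9. min AVC = 26.
For P < $26 the firm produces nothing.

$26 per unit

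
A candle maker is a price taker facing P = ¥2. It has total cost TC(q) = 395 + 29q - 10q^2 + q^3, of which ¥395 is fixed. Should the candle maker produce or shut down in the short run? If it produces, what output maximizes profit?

Shut down

Strip out fixed cost: VC = 29q - 10q^2 + q^3. Then AVC = 29 - 10q + q^2 and MC = 29 - 20q + 3q^2.
The AVC parabola has its vertex at q = 10/2 = 5, where AVC = 29 - 10·5 + 5^2 = ¥4.
P = ¥2 lies below min AVC = ¥4; no output level covers variable cost.
The firm minimizes its loss by shutting down and losing only its fixed cost of ¥395.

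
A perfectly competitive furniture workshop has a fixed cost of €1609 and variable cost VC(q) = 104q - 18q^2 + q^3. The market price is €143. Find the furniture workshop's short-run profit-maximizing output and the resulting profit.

AVC = 104 - 18q + q^2 has its minimum €23 at q = 9; price €143 clears that bar, so the firm operates.
MC = 104 - 36q + 3q^2. Setting P = MC and taking the root on the rising branch gives q* = 13.
TR = 143·13 = 1859. TC = 1609 + 507 = 2116. Profit = 1859 − 2116 = -€257.
Shutting down would mean losing the fixed cost of €1609, so operating at a loss of €257 is better by €1352.

Profit = -€257 at q = 13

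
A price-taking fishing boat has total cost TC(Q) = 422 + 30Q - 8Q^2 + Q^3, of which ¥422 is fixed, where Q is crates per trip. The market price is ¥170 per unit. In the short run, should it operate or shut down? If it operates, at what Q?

Variable cost is VC = 30Q - 8Q^2 + Q^3, so AVC = VC/Q = 30 - 8Q + Q^2 and MC = dTC/dQ = 30 - 16Q + 3Q^2.
AVC is minimized where dAVC/dQ = -8 + 2Q = 0, at Q = 4; min AVC = 30 - 8·4 + 4^2 = ¥14.
P = ¥170 exceeds min AVC = ¥14, so the firm stays open.
Solving P = MC: -140 - 16Q + 3Q^2 = 0 ⇒ Q = -14/3 or 10. On the upward-sloping branch, Q* = 10.
Check: AVC at Q = 10 is ¥50 ≤ P, so revenue covers variable cost.
Profit = P·Q − TC = 170·10 − 922 = ¥778.

Produce at Q = 10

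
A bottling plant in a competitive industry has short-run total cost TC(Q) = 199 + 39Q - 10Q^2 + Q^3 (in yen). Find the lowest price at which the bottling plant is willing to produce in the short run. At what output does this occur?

The firm shuts down when price falls below the minimum of average variable cost. AVC = VC/Q = 39 - 10Q + Q^2.
At the minimum of AVC, MC = AVC. MC = 39 - 20Q + 3Q^2; setting MC = AVC gives 2Q^2 - 10Q = 0, so Q = 5. min AVC = 14.
For P < ¥14 the firm produces nothing.

¥14 per unit, at Q = 5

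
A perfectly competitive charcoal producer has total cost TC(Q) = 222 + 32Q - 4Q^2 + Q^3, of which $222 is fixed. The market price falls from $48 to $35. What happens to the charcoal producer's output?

MC = 32 - 8Q + 3Q^2; the shutdown threshold is min AVC = $28 (at Q = 2).
With P = $48 above the shutdown price, P = MC gives Q = 4.
At P = $35 ≥ min AVC, set P = MC: Q = 3. The firm stays open but cuts output.

Output falls from 4 to 3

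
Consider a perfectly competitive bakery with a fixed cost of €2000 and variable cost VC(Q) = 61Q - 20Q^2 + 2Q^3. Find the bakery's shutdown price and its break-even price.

AVC = 61 - 20Q + 2Q^2; minimized at Q = 5, giving min AVC = €11. That is the shutdown price.
ATC = 2000/Q + 61 - 20Q + 2Q^2. Setting dATC/dQ = −2000/Q^2 − 20 + 4Q = 0 gives Q = 10 (since 4·10^3 − 20·10^2 = 2000).
min ATC = 2000/10 + 61 − 20·10 + 2·10^2 = €261. That is the break-even price.
Between these two prices the firm operates at a loss; above €261 it earns a profit.

Shutdown price = €11; break-even price = €261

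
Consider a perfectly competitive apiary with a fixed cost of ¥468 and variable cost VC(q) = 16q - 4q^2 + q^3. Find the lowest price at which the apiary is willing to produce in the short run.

¥12 per unit

The shutdown price is the minimum of AVC. VC = 16q - 4q^2 + q^3, so AVC = 16 - 4q + q^2.
At the minimum of AVC, MC = AVC. MC = 16 - 8q + 3q^2; setting MC = AVC gives 2q^2 - 4q = 0, so q = 2. min AVC = 12.
The firm shuts down for any P below ¥12.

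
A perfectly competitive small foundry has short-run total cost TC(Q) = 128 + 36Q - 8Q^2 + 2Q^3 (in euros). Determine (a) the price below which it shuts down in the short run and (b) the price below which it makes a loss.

Shutdown price = €28; break-even price = €68

Shutdown price = min AVC. AVC = 36 - 8Q + 2Q^2, with vertex at Q = 2 and minimum €28.
ATC = 128/Q + 36 - 8Q + 2Q^2. Setting dATC/dQ = −128/Q^2 − 8 + 4Q = 0 gives Q = 4 (since 4·4^3 − 8·4^2 = 128).
min ATC = 128/4 + 36 − 8·4 + 2·4^2 = €68. That is the break-even price.
Between these two prices the firm operates at a loss; above €68 it earns a profit.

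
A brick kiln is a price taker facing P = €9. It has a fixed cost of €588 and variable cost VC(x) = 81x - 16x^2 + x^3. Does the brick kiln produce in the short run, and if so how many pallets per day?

From TC, MC = TC'(x) = 81 - 32x + 3x^2 and AVC = VC/x = 81 - 16x + x^2.
AVC is minimized where dAVC/dx = -16 + 2x = 0, at x = 8; min AVC = 81 - 16·8 + 8^2 = €17.
P = €9 lies below min AVC = €17; no output level covers variable cost.
Best response: produce nothing and absorb the €588 fixed cost.

Shut down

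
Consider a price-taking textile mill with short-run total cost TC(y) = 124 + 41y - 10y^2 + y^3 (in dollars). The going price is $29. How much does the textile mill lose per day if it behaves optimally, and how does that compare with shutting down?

Profit = -$52 at y = 6

AVC = 41 - 10y + y^2 has its minimum $16 at y = 5; price $29 clears that bar, so the firm operates.
MC = 41 - 20y + 3y^2. Setting P = MC and taking the root on the rising branch gives y* = 6.
TR = 29·6 = 174. TC = 124 + 102 = 226. Profit = 174 − 226 = -$52.
That loss of $52 beats the $124 the firm would lose by shutting down; producing recovers $72 of fixed cost.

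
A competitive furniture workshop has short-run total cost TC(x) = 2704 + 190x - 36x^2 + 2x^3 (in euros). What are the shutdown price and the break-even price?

Shutdown price = €28; break-even price = €268

AVC = 190 - 36x + 2x^2; minimized at x = 9, giving min AVC = €28. That is the shutdown price.
ATC = 2704/x + 190 - 36x + 2x^2. Setting dATC/dx = −2704/x^2 − 36 + 4x = 0 gives x = 13 (since 4·13^3 − 36·13^2 = 2704).
min ATC = 2704/13 + 190 − 36·13 + 2·13^2 = €268. That is the break-even price.
For €28 ≤ P < €268 the firm produces at a loss; below €28 it shuts down.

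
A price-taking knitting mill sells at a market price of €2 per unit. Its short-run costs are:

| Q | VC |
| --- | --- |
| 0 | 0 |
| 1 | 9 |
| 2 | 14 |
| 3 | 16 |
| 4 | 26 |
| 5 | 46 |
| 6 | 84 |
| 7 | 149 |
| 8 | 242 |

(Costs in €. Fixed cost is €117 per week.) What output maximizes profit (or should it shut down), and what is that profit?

Q = 0 (shut down); profit = -€117

Compute π = P·Q − TC at each output: Q=0: -117; Q=1: -124; Q=2: -127; Q=3: -127; Q=4: -135; Q=5: -153; Q=6: -189; Q=7: -252; Q=8: -343.
Profit is highest at Q = 0. Equivalently, the lowest AVC in the table is 16/3 ≈ €5.33 at Q = 3, and P = €2 falls below it — price never covers variable cost, so the firm shuts down and loses only its fixed cost.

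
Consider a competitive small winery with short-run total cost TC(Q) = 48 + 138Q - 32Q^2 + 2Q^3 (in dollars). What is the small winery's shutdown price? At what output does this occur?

$10 per unit, at Q = 8

The firm shuts down when price falls below the minimum of average variable cost. AVC = VC/Q = 138 - 32Q + 2Q^2.
dAVC/dQ = -32 + 4Q = 0 gives Q = 8. min AVC = 138 - 32·8 + 2·8^2 = 10.
For P < $10 the firm produces nothing.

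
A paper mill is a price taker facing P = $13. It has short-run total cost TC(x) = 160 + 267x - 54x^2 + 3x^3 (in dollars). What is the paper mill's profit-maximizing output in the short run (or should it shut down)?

Shut down

From TC, MC = TC'(x) = 267 - 108x + 9x^2 and AVC = VC/x = 267 - 54x + 3x^2.
AVC hits its minimum where MC = AVC, at x = 9, giving min AVC = 267 - 54·9 + 3·9^2 = $24.
P = $13 lies below min AVC = $24; no output level covers variable cost.
Best response: produce nothing and absorb the $160 fixed cost.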